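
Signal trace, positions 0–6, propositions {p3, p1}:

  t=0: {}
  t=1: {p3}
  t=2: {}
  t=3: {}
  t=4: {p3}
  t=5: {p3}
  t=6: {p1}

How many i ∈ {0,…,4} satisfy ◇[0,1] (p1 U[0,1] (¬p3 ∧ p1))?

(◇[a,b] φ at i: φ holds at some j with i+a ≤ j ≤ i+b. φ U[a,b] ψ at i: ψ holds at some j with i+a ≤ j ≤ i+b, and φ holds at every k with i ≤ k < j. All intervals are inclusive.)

Evaluate at each i in [0,4]:
  i=0: ✗ (none in [0,1])
  i=1: ✗ (none in [1,2])
  i=2: ✗ (none in [2,3])
  i=3: ✗ (none in [3,4])
  i=4: ✗ (none in [4,5])
Positions where it holds: {} → 0.

0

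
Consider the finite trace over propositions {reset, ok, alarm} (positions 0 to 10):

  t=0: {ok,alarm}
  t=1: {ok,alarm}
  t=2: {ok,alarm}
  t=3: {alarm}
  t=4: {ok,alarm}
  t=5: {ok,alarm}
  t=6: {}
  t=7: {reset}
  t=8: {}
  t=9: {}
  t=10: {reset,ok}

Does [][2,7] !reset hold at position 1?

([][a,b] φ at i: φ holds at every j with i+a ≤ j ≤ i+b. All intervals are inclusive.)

False

Check !reset at every j in [3,8]:
  j=3: true
  j=4: true
  j=5: true
  j=6: true
  j=7: false
  j=8: true
Fails at j=7 → formula fails.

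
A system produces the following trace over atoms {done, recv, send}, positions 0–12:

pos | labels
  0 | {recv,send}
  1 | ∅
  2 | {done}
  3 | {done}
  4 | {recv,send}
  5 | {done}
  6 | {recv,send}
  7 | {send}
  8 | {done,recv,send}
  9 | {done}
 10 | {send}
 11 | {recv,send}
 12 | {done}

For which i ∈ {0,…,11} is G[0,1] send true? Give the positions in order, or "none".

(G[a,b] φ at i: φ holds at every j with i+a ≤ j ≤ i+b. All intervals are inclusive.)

6, 7, 10

Evaluate at each i in [0,11]:
  i=0: ✗ (fails at j=1)
  i=1: ✗ (fails at j=1)
  i=2: ✗ (fails at j=2)
  i=3: ✗ (fails at j=3)
  i=4: ✗ (fails at j=5)
  i=5: ✗ (fails at j=5)
  i=6: ✓ (all of [6,7])
  i=7: ✓ (all of [7,8])
  i=8: ✗ (fails at j=9)
  i=9: ✗ (fails at j=9)
  i=10: ✓ (all of [10,11])
  i=11: ✗ (fails at j=12)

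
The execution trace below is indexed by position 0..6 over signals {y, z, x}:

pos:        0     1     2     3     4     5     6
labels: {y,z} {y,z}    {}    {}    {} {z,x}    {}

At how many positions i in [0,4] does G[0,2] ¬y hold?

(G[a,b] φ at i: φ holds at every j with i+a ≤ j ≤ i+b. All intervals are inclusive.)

Evaluate at each i in [0,4]:
  i=0: ✗ (fails at j=0)
  i=1: ✗ (fails at j=1)
  i=2: ✓ (all of [2,4])
  i=3: ✓ (all of [3,5])
  i=4: ✓ (all of [4,6])
Positions where it holds: {2, 3, 4} → 3.

3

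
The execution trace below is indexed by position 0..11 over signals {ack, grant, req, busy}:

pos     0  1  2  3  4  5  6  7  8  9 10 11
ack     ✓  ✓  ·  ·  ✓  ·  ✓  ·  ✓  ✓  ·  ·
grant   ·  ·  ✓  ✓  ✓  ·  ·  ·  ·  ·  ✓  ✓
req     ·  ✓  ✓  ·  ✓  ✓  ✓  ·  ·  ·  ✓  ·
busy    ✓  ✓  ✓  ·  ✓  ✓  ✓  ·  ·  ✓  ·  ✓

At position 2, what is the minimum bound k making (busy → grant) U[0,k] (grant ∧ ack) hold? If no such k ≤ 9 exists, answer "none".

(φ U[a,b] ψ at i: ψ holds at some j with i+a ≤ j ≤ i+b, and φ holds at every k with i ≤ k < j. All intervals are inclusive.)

Need earliest j ≥ 2 with (grant ∧ ack), and (busy → grant) at every k in [2,j-1].
  j=2: rhs fails.
  j=3: rhs fails.
  j=4: rhs holds; lhs holds on [2,3]. k = 2.

2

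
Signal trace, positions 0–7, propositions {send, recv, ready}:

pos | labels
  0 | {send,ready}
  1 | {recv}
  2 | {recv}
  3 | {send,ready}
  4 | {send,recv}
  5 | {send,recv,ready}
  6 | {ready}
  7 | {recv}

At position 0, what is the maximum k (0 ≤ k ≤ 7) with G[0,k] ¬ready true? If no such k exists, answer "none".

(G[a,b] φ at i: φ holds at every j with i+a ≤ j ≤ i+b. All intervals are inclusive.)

¬ready must hold from j=0 onward; find where it first fails.
  j=0: fails → no k works.

none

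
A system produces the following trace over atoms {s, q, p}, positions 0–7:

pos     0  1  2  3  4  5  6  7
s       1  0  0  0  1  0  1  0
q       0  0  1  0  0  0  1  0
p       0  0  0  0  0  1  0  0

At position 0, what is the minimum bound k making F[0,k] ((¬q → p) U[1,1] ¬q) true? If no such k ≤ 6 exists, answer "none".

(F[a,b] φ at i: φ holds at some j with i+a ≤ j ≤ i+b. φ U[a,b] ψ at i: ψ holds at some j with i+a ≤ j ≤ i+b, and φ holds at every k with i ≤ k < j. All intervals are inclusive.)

Scan j = 0,1,… for ((¬q → p) U[1,1] ¬q):
  j=0: fails
  j=1: fails
  j=2: holds
First hit at j=2, so smallest k = 2-0 = 2.

2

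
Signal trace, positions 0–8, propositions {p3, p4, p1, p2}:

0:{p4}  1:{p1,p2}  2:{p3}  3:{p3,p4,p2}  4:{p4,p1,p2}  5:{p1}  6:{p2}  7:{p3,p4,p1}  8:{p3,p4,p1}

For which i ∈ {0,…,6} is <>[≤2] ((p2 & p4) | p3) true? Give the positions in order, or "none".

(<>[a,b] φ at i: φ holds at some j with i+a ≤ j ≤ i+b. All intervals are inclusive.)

0, 1, 2, 3, 4, 5, 6

Evaluate at each i in [0,6]:
  i=0: ✓ (witness j=2)
  i=1: ✓ (witness j=2)
  i=2: ✓ (witness j=2)
  i=3: ✓ (witness j=3)
  i=4: ✓ (witness j=4)
  i=5: ✓ (witness j=7)
  i=6: ✓ (witness j=7)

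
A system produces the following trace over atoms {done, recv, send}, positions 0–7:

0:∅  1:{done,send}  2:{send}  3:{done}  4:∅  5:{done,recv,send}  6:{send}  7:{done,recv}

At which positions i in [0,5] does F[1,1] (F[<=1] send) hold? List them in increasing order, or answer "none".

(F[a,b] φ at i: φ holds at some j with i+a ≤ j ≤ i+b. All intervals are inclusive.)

Evaluate at each i in [0,5]:
  i=0: ✓ (witness j=1)
  i=1: ✓ (witness j=2)
  i=2: ✗ (none in [3,3])
  i=3: ✓ (witness j=4)
  i=4: ✓ (witness j=5)
  i=5: ✓ (witness j=6)

0, 1, 3, 4, 5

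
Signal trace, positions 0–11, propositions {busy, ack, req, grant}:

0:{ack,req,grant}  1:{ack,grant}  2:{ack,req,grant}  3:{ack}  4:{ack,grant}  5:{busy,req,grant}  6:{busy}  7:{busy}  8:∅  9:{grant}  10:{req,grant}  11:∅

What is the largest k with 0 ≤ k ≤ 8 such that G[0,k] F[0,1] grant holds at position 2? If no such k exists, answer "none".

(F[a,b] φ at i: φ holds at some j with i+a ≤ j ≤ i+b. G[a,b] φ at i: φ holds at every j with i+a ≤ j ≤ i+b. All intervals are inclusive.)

F[0,1] grant must hold from j=2 onward; find where it first fails.
  j=2: holds
  j=3: holds
  j=4: holds
  j=5: holds
  j=6: fails
Holds on [2,5], so largest k = 3.

3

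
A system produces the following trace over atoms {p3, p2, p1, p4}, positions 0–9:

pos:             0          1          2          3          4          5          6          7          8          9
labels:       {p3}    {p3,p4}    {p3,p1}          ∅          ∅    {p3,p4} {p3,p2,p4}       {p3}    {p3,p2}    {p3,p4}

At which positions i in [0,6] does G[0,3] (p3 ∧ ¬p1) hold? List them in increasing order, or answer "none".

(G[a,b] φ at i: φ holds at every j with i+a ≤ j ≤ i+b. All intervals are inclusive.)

Evaluate at each i in [0,6]:
  i=0: ✗ (fails at j=2)
  i=1: ✗ (fails at j=2)
  i=2: ✗ (fails at j=2)
  i=3: ✗ (fails at j=3)
  i=4: ✗ (fails at j=4)
  i=5: ✓ (all of [5,8])
  i=6: ✓ (all of [6,9])

5, 6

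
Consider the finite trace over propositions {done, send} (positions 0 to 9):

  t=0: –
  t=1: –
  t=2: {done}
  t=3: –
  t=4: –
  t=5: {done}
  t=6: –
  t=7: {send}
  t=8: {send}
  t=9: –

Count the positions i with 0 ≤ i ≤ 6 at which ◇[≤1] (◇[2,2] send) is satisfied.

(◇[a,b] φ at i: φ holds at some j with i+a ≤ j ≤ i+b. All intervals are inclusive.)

Evaluate at each i in [0,6]:
  i=0: ✗ (none in [0,1])
  i=1: ✗ (none in [1,2])
  i=2: ✗ (none in [2,3])
  i=3: ✗ (none in [3,4])
  i=4: ✓ (witness j=5)
  i=5: ✓ (witness j=5)
  i=6: ✓ (witness j=6)
Positions where it holds: {4, 5, 6} → 3.

3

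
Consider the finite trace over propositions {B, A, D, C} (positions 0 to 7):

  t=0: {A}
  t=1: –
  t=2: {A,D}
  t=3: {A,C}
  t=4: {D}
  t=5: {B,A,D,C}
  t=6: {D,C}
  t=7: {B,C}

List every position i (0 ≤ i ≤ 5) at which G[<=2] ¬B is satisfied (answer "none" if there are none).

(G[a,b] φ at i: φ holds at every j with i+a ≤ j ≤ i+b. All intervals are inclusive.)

Evaluate at each i in [0,5]:
  i=0: ✓ (all of [0,2])
  i=1: ✓ (all of [1,3])
  i=2: ✓ (all of [2,4])
  i=3: ✗ (fails at j=5)
  i=4: ✗ (fails at j=5)
  i=5: ✗ (fails at j=5)

0, 1, 2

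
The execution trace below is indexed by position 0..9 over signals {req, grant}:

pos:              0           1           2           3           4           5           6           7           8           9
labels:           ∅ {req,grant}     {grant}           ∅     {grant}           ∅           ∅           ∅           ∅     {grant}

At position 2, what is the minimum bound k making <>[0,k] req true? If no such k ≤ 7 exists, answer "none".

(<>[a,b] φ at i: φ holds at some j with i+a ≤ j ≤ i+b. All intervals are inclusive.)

none

Scan j = 2,3,… for req:
  j=2: fails
  j=3: fails
  j=4: fails
  j=5: fails
  j=6: fails
  j=7: fails
  j=8: fails
  j=9: fails
No j in [2,9] satisfies it → none.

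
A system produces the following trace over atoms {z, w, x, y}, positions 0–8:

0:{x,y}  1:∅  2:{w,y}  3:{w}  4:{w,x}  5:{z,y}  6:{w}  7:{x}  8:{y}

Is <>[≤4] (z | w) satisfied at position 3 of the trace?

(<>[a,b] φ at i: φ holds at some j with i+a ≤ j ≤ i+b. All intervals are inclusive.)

True

Check (z | w) at each j in [3,7]:
  j=3: true
  j=4: true
  j=5: true
  j=6: true
  j=7: false
Found at j=3 → formula holds.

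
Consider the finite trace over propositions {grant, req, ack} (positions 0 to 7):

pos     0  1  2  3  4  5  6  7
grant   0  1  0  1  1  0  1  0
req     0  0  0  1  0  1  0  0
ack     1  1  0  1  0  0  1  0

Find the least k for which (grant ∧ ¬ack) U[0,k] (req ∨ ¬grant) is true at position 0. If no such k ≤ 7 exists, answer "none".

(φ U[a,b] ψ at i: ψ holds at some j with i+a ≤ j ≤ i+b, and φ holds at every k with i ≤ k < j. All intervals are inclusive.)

Need earliest j ≥ 0 with (req ∨ ¬grant), and (grant ∧ ¬ack) at every k in [0,j-1].
  j=0: rhs holds (empty prefix). k = 0.

0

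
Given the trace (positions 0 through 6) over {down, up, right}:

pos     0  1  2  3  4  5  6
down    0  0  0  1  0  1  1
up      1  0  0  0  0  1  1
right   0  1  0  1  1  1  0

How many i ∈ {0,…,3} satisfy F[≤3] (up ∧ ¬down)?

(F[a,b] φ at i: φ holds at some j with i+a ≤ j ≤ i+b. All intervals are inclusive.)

Evaluate at each i in [0,3]:
  i=0: ✓ (witness j=0)
  i=1: ✗ (none in [1,4])
  i=2: ✗ (none in [2,5])
  i=3: ✗ (none in [3,6])
Positions where it holds: {0} → 1.

1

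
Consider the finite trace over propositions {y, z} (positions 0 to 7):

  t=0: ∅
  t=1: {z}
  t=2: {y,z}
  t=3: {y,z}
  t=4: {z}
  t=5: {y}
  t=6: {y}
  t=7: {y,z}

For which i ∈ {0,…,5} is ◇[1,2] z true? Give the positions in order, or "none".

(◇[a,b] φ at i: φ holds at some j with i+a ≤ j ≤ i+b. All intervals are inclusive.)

Evaluate at each i in [0,5]:
  i=0: ✓ (witness j=1)
  i=1: ✓ (witness j=2)
  i=2: ✓ (witness j=3)
  i=3: ✓ (witness j=4)
  i=4: ✗ (none in [5,6])
  i=5: ✓ (witness j=7)

0, 1, 2, 3, 5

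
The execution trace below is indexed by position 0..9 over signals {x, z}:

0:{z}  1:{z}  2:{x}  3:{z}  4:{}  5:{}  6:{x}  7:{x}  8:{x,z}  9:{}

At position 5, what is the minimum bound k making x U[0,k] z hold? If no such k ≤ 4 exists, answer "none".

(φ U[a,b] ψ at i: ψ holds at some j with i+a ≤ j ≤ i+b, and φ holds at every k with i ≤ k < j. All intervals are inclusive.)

none

Need earliest j ≥ 5 with z, and x at every k in [5,j-1].
  j=5: rhs fails.
  j=6: rhs fails.
  j=7: rhs fails.
  j=8: rhs holds but lhs fails at k=5.
  j=9: rhs fails.
No witness within the range → none.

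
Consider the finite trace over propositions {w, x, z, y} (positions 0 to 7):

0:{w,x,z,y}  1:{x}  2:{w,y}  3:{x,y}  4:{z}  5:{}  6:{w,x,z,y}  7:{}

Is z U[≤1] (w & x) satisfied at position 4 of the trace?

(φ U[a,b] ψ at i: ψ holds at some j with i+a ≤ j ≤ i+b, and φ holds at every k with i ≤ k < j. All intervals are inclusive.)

No

Need some j in [4,5] with (w & x), and z at every k in [4,j-1].
  j=4: (w & x) false.
  j=5: (w & x) false.
No j in the window works → until fails.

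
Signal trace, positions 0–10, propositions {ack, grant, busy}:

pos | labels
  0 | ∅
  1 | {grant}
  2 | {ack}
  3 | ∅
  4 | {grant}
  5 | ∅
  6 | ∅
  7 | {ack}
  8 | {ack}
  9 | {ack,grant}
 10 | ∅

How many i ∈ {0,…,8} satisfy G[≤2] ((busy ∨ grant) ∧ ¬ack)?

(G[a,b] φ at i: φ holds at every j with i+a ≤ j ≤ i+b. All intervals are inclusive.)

0

Evaluate at each i in [0,8]:
  i=0: ✗ (fails at j=0)
  i=1: ✗ (fails at j=2)
  i=2: ✗ (fails at j=2)
  i=3: ✗ (fails at j=3)
  i=4: ✗ (fails at j=5)
  i=5: ✗ (fails at j=5)
  i=6: ✗ (fails at j=6)
  i=7: ✗ (fails at j=7)
  i=8: ✗ (fails at j=8)
Positions where it holds: {} → 0.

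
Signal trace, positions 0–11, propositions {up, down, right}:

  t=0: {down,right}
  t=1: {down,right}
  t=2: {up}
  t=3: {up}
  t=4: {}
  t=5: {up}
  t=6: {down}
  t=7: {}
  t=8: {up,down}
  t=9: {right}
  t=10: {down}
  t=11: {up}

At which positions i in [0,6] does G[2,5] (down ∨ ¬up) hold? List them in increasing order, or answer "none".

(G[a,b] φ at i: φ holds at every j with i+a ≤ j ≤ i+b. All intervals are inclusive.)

4, 5

Evaluate at each i in [0,6]:
  i=0: ✗ (fails at j=2)
  i=1: ✗ (fails at j=3)
  i=2: ✗ (fails at j=5)
  i=3: ✗ (fails at j=5)
  i=4: ✓ (all of [6,9])
  i=5: ✓ (all of [7,10])
  i=6: ✗ (fails at j=11)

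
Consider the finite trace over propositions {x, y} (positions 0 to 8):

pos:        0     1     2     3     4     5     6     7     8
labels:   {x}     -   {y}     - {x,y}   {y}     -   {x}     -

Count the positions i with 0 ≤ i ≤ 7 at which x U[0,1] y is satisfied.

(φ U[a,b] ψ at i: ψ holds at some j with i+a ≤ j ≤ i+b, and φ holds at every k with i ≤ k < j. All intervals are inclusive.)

3

Evaluate at each i in [0,7]:
  i=0: ✗ (no rhs in [0,1])
  i=1: ✗ (lhs fails at k=1 before rhs at j=2)
  i=2: ✓ (rhs at j=2)
  i=3: ✗ (lhs fails at k=3 before rhs at j=4)
  i=4: ✓ (rhs at j=4)
  i=5: ✓ (rhs at j=5)
  i=6: ✗ (no rhs in [6,7])
  i=7: ✗ (no rhs in [7,8])
Positions where it holds: {2, 4, 5} → 3.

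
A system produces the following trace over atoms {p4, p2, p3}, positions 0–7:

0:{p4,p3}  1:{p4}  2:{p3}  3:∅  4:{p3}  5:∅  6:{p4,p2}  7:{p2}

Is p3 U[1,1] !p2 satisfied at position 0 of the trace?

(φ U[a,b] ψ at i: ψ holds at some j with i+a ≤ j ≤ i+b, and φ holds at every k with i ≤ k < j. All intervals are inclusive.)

Need some j in [1,1] with !p2, and p3 at every k in [0,j-1].
  j=1: !p2 holds; p3 holds at every k in [0,0] → satisfied.

Yes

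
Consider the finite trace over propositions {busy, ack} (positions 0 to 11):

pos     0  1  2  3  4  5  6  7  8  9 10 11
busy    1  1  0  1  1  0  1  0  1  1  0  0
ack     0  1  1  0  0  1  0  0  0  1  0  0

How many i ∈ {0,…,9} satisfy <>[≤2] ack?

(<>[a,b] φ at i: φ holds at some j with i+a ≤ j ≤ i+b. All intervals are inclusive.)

Evaluate at each i in [0,9]:
  i=0: ✓ (witness j=1)
  i=1: ✓ (witness j=1)
  i=2: ✓ (witness j=2)
  i=3: ✓ (witness j=5)
  i=4: ✓ (witness j=5)
  i=5: ✓ (witness j=5)
  i=6: ✗ (none in [6,8])
  i=7: ✓ (witness j=9)
  i=8: ✓ (witness j=9)
  i=9: ✓ (witness j=9)
Positions where it holds: {0, 1, 2, 3, 4, 5, 7, 8, 9} → 9.

9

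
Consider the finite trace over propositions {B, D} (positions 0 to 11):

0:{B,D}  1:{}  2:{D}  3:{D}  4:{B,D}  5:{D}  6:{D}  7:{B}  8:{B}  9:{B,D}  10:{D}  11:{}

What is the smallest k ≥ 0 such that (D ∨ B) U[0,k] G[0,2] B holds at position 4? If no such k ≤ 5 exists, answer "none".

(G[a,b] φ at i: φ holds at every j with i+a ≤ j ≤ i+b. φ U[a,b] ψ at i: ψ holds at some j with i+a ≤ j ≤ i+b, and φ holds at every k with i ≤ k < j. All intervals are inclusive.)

Need earliest j ≥ 4 with G[0,2] B, and (D ∨ B) at every k in [4,j-1].
  j=4: rhs fails.
  j=5: rhs fails.
  j=6: rhs fails.
  j=7: rhs holds; lhs holds on [4,6]. k = 3.

3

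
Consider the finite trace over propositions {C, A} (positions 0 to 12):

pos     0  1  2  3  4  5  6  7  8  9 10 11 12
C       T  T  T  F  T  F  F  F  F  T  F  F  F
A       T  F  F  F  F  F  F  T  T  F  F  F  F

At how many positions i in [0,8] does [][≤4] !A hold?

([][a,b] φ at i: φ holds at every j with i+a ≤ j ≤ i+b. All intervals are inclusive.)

Evaluate at each i in [0,8]:
  i=0: ✗ (fails at j=0)
  i=1: ✓ (all of [1,5])
  i=2: ✓ (all of [2,6])
  i=3: ✗ (fails at j=7)
  i=4: ✗ (fails at j=7)
  i=5: ✗ (fails at j=7)
  i=6: ✗ (fails at j=7)
  i=7: ✗ (fails at j=7)
  i=8: ✗ (fails at j=8)
Positions where it holds: {1, 2} → 2.

2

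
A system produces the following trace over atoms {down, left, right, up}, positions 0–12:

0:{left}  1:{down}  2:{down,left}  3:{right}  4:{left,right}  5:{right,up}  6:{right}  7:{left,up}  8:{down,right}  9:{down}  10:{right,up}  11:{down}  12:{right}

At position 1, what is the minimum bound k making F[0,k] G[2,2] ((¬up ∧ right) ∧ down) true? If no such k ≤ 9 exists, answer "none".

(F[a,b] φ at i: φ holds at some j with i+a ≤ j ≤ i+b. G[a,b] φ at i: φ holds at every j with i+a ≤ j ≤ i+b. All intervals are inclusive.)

5

Scan j = 1,2,… for G[2,2] ((¬up ∧ right) ∧ down):
  j=1: fails
  j=2: fails
  j=3: fails
  j=4: fails
  j=5: fails
  j=6: holds
First hit at j=6, so smallest k = 6-1 = 5.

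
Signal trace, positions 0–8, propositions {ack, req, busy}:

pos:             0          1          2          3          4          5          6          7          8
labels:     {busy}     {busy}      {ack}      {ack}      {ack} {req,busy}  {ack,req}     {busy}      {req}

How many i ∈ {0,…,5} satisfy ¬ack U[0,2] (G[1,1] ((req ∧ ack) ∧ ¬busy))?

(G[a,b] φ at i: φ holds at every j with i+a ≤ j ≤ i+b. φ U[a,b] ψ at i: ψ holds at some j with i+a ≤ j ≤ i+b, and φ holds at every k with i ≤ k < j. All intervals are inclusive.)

1

Evaluate at each i in [0,5]:
  i=0: ✗ (no rhs in [0,2])
  i=1: ✗ (no rhs in [1,3])
  i=2: ✗ (no rhs in [2,4])
  i=3: ✗ (lhs fails at k=3 before rhs at j=5)
  i=4: ✗ (lhs fails at k=4 before rhs at j=5)
  i=5: ✓ (rhs at j=5)
Positions where it holds: {5} → 1.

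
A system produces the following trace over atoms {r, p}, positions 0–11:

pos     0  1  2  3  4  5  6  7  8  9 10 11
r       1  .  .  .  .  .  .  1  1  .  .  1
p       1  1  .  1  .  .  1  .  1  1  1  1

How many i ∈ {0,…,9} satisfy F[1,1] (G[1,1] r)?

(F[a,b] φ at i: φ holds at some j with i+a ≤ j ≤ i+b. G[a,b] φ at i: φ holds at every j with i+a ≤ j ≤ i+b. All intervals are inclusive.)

Evaluate at each i in [0,9]:
  i=0: ✗ (none in [1,1])
  i=1: ✗ (none in [2,2])
  i=2: ✗ (none in [3,3])
  i=3: ✗ (none in [4,4])
  i=4: ✗ (none in [5,5])
  i=5: ✓ (witness j=6)
  i=6: ✓ (witness j=7)
  i=7: ✗ (none in [8,8])
  i=8: ✗ (none in [9,9])
  i=9: ✓ (witness j=10)
Positions where it holds: {5, 6, 9} → 3.

3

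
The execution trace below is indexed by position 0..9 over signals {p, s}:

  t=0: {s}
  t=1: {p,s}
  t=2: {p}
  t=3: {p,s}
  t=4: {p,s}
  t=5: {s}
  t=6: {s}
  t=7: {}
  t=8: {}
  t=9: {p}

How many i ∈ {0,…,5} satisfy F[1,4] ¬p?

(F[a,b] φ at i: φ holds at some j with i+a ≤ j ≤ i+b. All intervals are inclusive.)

5

Evaluate at each i in [0,5]:
  i=0: ✗ (none in [1,4])
  i=1: ✓ (witness j=5)
  i=2: ✓ (witness j=5)
  i=3: ✓ (witness j=5)
  i=4: ✓ (witness j=5)
  i=5: ✓ (witness j=6)
Positions where it holds: {1, 2, 3, 4, 5} → 5.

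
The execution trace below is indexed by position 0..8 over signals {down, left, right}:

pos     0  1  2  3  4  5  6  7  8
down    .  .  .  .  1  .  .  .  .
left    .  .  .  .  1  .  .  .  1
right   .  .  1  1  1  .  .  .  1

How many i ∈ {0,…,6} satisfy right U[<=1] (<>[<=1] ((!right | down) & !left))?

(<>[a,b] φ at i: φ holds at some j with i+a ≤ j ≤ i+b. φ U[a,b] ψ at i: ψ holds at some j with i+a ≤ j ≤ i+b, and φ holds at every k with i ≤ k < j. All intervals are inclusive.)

6

Evaluate at each i in [0,6]:
  i=0: ✓ (rhs at j=0)
  i=1: ✓ (rhs at j=1)
  i=2: ✗ (no rhs in [2,3])
  i=3: ✓ (rhs at j=4; lhs holds on [3,3])
  i=4: ✓ (rhs at j=4)
  i=5: ✓ (rhs at j=5)
  i=6: ✓ (rhs at j=6)
Positions where it holds: {0, 1, 3, 4, 5, 6} → 6.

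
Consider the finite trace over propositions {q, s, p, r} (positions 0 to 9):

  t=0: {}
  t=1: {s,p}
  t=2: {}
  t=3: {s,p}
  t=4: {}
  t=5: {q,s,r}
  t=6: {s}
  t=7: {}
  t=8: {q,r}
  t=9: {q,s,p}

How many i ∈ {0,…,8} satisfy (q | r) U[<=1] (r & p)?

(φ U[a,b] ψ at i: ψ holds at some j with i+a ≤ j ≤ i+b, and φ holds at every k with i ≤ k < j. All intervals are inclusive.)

0

Evaluate at each i in [0,8]:
  i=0: ✗ (no rhs in [0,1])
  i=1: ✗ (no rhs in [1,2])
  i=2: ✗ (no rhs in [2,3])
  i=3: ✗ (no rhs in [3,4])
  i=4: ✗ (no rhs in [4,5])
  i=5: ✗ (no rhs in [5,6])
  i=6: ✗ (no rhs in [6,7])
  i=7: ✗ (no rhs in [7,8])
  i=8: ✗ (no rhs in [8,9])
Positions where it holds: {} → 0.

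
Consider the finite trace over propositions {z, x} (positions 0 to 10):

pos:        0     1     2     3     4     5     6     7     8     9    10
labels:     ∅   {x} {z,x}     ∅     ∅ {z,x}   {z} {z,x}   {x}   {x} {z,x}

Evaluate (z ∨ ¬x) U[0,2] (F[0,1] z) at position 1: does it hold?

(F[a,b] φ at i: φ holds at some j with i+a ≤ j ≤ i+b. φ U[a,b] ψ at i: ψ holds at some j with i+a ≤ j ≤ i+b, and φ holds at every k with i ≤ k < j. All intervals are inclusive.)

Holds

Need some j in [1,3] with F[0,1] z, and (z ∨ ¬x) at every k in [1,j-1].
  j=1: F[0,1] z holds; no prefix to check → satisfied.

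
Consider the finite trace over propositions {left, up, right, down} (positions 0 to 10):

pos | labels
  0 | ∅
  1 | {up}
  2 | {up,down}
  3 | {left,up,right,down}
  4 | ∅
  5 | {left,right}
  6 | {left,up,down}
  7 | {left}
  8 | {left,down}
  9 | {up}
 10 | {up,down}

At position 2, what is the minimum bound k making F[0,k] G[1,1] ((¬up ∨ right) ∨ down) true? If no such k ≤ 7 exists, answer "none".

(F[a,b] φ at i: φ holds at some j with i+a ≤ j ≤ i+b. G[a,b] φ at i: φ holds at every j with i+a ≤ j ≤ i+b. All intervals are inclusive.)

0

Scan j = 2,3,… for G[1,1] ((¬up ∨ right) ∨ down):
  j=2: holds
First hit at j=2, so smallest k = 2-2 = 0.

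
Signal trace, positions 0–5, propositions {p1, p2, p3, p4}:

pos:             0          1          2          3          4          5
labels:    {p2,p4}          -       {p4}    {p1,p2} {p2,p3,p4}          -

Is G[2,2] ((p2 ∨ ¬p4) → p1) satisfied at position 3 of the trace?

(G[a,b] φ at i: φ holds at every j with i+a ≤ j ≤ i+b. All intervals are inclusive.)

False

Check ((p2 ∨ ¬p4) → p1) at every j in [5,5]:
  j=5: antecedent true; consequent false → ✗
Fails at j=5 → formula fails.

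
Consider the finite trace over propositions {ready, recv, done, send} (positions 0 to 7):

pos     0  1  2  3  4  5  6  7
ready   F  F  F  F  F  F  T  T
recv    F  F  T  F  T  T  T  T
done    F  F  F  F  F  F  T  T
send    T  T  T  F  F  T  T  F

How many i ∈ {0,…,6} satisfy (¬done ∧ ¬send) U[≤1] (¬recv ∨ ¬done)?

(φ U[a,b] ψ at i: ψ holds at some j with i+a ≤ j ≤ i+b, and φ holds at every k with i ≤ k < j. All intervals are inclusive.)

Evaluate at each i in [0,6]:
  i=0: ✓ (rhs at j=0)
  i=1: ✓ (rhs at j=1)
  i=2: ✓ (rhs at j=2)
  i=3: ✓ (rhs at j=3)
  i=4: ✓ (rhs at j=4)
  i=5: ✓ (rhs at j=5)
  i=6: ✗ (no rhs in [6,7])
Positions where it holds: {0, 1, 2, 3, 4, 5} → 6.

6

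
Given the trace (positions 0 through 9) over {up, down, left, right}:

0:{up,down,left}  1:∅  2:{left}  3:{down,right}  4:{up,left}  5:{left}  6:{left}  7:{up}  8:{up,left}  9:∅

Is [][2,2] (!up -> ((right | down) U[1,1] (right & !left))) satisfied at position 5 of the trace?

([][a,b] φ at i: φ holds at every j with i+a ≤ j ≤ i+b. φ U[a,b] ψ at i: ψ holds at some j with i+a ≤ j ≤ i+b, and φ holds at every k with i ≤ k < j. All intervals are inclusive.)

Check (!up -> ((right | down) U[1,1] (right & !left))) at every j in [7,7]:
  j=7: antecedent false → ✓
All positions satisfy it → formula holds.

True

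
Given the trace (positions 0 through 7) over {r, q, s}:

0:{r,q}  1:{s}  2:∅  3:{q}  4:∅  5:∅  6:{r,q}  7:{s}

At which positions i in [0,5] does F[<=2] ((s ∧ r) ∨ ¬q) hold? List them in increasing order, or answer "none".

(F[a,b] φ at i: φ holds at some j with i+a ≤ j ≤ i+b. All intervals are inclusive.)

0, 1, 2, 3, 4, 5

Evaluate at each i in [0,5]:
  i=0: ✓ (witness j=1)
  i=1: ✓ (witness j=1)
  i=2: ✓ (witness j=2)
  i=3: ✓ (witness j=4)
  i=4: ✓ (witness j=4)
  i=5: ✓ (witness j=5)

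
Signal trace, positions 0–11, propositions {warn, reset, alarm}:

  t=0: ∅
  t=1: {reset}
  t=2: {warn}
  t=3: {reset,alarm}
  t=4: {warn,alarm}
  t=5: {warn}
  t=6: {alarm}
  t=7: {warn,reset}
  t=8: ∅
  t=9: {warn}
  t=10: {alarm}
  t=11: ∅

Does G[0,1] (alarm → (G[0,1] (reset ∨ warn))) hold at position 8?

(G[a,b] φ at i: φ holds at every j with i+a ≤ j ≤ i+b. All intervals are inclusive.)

Check (alarm → (G[0,1] (reset ∨ warn))) at every j in [8,9]:
  j=8: antecedent false → ✓
  j=9: antecedent false → ✓
All positions satisfy it → formula holds.

Holds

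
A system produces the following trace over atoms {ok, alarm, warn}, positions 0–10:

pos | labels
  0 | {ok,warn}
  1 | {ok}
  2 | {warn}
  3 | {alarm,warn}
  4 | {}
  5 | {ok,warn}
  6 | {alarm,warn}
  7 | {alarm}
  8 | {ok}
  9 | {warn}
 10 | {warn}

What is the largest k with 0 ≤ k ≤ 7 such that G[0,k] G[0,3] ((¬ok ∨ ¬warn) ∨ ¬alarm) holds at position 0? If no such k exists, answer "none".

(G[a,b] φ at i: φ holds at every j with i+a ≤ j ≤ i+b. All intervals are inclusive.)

7

G[0,3] ((¬ok ∨ ¬warn) ∨ ¬alarm) must hold from j=0 onward; find where it first fails.
  j=0: holds
  j=1: holds
  j=2: holds
  j=3: holds
  j=4: holds
  j=5: holds
  j=6: holds
  j=7: holds
Holds through j=7; largest k = 7.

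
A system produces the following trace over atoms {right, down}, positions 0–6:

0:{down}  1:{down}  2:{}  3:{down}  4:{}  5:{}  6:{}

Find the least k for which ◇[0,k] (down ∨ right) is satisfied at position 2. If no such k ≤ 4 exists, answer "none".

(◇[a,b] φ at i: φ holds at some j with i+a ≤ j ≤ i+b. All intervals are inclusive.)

Scan j = 2,3,… for (down ∨ right):
  j=2: fails
  j=3: holds
First hit at j=3, so smallest k = 3-2 = 1.

1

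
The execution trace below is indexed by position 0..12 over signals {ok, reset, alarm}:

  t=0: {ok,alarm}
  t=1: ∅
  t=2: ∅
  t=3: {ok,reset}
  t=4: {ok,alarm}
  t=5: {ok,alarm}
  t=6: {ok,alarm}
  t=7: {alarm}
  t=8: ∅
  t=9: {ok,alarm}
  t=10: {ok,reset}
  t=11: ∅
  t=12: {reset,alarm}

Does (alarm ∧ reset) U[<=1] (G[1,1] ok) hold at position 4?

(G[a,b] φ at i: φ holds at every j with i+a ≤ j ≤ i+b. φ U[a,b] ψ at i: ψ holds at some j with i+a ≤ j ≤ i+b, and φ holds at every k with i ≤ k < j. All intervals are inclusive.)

Need some j in [4,5] with G[1,1] ok, and (alarm ∧ reset) at every k in [4,j-1].
  j=4: G[1,1] ok holds; no prefix to check → satisfied.

Yes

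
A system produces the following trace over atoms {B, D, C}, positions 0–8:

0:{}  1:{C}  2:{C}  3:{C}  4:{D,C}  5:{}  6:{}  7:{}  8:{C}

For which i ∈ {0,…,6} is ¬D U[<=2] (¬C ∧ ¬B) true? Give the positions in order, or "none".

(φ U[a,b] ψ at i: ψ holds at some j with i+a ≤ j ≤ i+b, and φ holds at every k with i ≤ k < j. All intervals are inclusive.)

Evaluate at each i in [0,6]:
  i=0: ✓ (rhs at j=0)
  i=1: ✗ (no rhs in [1,3])
  i=2: ✗ (no rhs in [2,4])
  i=3: ✗ (lhs fails at k=4 before rhs at j=5)
  i=4: ✗ (lhs fails at k=4 before rhs at j=5)
  i=5: ✓ (rhs at j=5)
  i=6: ✓ (rhs at j=6)

0, 5, 6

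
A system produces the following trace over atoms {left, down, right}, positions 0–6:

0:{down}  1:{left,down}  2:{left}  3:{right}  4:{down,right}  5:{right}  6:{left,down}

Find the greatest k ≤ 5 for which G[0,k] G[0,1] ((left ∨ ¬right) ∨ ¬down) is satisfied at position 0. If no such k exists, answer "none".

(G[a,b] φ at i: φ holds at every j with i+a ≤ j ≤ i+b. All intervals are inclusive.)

2

G[0,1] ((left ∨ ¬right) ∨ ¬down) must hold from j=0 onward; find where it first fails.
  j=0: holds
  j=1: holds
  j=2: holds
  j=3: fails
Holds on [0,2], so largest k = 2.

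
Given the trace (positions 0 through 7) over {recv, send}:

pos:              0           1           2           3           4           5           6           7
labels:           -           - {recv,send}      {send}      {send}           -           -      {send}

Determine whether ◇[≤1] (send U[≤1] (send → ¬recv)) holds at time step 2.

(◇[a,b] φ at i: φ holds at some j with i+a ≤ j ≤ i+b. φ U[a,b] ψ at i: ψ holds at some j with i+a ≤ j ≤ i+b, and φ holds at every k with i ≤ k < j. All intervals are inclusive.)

Holds

Check (send U[≤1] (send → ¬recv)) at each j in [2,3]:
  j=2: holds
  j=3: holds
Found at j=2 → formula holds.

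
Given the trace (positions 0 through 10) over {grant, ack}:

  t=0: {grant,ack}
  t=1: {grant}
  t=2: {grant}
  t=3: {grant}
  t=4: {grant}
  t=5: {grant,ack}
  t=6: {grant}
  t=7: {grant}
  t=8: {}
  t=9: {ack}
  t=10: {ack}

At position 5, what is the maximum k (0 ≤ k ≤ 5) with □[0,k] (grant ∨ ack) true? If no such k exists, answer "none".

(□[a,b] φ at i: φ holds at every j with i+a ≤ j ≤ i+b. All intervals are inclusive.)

(grant ∨ ack) must hold from j=5 onward; find where it first fails.
  j=5: holds
  j=6: holds
  j=7: holds
  j=8: fails
Holds on [5,7], so largest k = 2.

2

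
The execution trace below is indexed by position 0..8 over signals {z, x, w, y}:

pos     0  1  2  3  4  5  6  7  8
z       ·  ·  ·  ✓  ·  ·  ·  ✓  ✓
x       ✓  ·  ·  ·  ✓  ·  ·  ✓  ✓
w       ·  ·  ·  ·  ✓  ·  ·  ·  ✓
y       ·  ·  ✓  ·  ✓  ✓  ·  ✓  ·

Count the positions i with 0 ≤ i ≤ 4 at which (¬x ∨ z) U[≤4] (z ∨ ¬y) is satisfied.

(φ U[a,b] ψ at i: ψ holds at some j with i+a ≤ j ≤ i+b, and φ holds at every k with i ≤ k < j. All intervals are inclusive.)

4

Evaluate at each i in [0,4]:
  i=0: ✓ (rhs at j=0)
  i=1: ✓ (rhs at j=1)
  i=2: ✓ (rhs at j=3; lhs holds on [2,2])
  i=3: ✓ (rhs at j=3)
  i=4: ✗ (lhs fails at k=4 before rhs at j=6)
Positions where it holds: {0, 1, 2, 3} → 4.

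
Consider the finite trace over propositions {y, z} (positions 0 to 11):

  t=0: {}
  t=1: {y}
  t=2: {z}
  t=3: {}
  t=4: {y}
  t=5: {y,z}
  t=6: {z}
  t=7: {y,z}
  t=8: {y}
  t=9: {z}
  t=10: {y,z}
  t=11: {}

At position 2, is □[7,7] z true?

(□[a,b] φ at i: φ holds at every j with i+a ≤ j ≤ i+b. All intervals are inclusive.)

Yes

Check z at every j in [9,9]:
  j=9: true
All positions satisfy it → formula holds.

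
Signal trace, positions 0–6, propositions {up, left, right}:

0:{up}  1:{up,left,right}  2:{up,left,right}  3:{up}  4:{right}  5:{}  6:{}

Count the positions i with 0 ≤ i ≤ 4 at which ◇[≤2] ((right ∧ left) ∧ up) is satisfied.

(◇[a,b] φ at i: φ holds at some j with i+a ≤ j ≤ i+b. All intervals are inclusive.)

3

Evaluate at each i in [0,4]:
  i=0: ✓ (witness j=1)
  i=1: ✓ (witness j=1)
  i=2: ✓ (witness j=2)
  i=3: ✗ (none in [3,5])
  i=4: ✗ (none in [4,6])
Positions where it holds: {0, 1, 2} → 3.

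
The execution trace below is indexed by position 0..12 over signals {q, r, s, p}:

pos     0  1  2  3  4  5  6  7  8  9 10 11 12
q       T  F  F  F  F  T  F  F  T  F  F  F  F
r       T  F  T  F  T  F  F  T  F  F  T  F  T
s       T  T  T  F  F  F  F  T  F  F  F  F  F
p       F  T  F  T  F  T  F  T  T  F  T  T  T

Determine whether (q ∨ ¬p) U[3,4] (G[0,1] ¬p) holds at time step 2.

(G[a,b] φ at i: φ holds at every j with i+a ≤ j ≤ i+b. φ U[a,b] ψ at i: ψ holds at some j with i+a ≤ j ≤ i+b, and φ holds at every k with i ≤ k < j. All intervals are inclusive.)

Need some j in [5,6] with G[0,1] ¬p, and (q ∨ ¬p) at every k in [2,j-1].
  j=5: G[0,1] ¬p — fails at 5.
  j=6: G[0,1] ¬p — fails at 7.
No j in the window works → until fails.

No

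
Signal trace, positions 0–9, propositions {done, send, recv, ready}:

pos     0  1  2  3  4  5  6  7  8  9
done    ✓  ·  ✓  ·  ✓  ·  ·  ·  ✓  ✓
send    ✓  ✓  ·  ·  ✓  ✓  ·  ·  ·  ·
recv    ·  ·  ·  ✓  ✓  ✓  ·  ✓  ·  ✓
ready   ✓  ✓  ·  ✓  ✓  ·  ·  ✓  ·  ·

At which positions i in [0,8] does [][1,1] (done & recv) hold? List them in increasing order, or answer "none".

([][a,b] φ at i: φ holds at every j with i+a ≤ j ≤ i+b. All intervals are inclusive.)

3, 8

Evaluate at each i in [0,8]:
  i=0: ✗ (fails at j=1)
  i=1: ✗ (fails at j=2)
  i=2: ✗ (fails at j=3)
  i=3: ✓ (all of [4,4])
  i=4: ✗ (fails at j=5)
  i=5: ✗ (fails at j=6)
  i=6: ✗ (fails at j=7)
  i=7: ✗ (fails at j=8)
  i=8: ✓ (all of [9,9])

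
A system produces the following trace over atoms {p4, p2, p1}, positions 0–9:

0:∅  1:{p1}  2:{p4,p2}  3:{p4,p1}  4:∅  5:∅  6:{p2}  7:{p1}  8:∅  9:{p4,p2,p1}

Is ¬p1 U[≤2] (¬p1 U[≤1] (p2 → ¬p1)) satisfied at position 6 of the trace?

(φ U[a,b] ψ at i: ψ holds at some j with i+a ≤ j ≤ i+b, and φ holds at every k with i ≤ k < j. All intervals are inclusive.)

Need some j in [6,8] with (¬p1 U[≤1] (p2 → ¬p1)), and ¬p1 at every k in [6,j-1].
  j=6: (¬p1 U[≤1] (p2 → ¬p1)) holds; no prefix to check → satisfied.

True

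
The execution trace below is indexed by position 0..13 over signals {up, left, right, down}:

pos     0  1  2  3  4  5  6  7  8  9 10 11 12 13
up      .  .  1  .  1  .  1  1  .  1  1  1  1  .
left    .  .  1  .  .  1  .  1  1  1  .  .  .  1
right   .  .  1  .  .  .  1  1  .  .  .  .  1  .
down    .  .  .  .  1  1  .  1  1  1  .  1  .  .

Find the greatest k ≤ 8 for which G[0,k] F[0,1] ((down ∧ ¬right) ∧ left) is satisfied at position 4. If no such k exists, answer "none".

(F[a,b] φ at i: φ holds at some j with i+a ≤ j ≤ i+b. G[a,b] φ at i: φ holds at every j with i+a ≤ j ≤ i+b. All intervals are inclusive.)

1

F[0,1] ((down ∧ ¬right) ∧ left) must hold from j=4 onward; find where it first fails.
  j=4: holds
  j=5: holds
  j=6: fails
Holds on [4,5], so largest k = 1.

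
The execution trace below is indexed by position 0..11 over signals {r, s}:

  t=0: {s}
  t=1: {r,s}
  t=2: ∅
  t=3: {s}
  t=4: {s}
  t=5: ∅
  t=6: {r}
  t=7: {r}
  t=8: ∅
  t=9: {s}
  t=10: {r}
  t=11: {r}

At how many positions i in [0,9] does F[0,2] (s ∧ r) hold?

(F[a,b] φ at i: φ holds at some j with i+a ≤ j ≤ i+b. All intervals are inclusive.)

Evaluate at each i in [0,9]:
  i=0: ✓ (witness j=1)
  i=1: ✓ (witness j=1)
  i=2: ✗ (none in [2,4])
  i=3: ✗ (none in [3,5])
  i=4: ✗ (none in [4,6])
  i=5: ✗ (none in [5,7])
  i=6: ✗ (none in [6,8])
  i=7: ✗ (none in [7,9])
  i=8: ✗ (none in [8,10])
  i=9: ✗ (none in [9,11])
Positions where it holds: {0, 1} → 2.

2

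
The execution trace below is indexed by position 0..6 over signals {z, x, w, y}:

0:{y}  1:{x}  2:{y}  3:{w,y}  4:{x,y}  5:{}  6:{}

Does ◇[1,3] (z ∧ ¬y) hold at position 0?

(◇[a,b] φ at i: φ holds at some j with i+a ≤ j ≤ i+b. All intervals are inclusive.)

False

Check (z ∧ ¬y) at each j in [1,3]:
  j=1: false
  j=2: false
  j=3: false
No position in the window satisfies it → formula fails.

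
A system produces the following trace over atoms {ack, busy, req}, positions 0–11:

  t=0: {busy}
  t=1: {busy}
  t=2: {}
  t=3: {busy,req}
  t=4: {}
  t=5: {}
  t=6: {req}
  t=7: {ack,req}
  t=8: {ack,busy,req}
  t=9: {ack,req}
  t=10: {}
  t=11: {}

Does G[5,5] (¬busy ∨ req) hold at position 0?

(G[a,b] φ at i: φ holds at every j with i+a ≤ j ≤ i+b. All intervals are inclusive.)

True

Check (¬busy ∨ req) at every j in [5,5]:
  j=5: true
All positions satisfy it → formula holds.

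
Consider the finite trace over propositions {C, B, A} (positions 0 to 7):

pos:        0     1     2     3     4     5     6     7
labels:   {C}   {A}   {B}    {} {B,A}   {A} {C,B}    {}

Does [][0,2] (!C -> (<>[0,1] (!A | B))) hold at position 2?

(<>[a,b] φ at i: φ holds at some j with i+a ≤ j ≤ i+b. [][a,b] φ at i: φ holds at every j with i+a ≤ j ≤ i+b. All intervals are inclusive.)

True

Check (!C -> (<>[0,1] (!A | B))) at every j in [2,4]:
  j=2: antecedent true; consequent holds (witness at 2) → ✓
  j=3: antecedent true; consequent holds (witness at 3) → ✓
  j=4: antecedent true; consequent holds (witness at 4) → ✓
All positions satisfy it → formula holds.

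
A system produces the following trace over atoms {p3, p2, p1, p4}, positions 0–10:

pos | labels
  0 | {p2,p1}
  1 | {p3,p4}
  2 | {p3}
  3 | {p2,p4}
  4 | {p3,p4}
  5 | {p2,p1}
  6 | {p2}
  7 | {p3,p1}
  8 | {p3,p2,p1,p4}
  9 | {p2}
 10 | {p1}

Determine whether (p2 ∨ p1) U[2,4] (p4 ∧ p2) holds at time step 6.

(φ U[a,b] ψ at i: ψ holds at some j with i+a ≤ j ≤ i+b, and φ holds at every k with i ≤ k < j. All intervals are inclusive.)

Yes

Need some j in [8,10] with (p4 ∧ p2), and (p2 ∨ p1) at every k in [6,j-1].
  j=8: (p4 ∧ p2) holds; (p2 ∨ p1) holds at every k in [6,7] → satisfied.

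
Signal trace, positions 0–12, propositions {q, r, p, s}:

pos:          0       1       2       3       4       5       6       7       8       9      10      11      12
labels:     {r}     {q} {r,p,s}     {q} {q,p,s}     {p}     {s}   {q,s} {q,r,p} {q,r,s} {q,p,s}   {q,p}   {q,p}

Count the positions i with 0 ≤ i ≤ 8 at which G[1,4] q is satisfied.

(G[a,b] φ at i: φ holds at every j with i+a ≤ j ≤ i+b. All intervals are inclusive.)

Evaluate at each i in [0,8]:
  i=0: ✗ (fails at j=2)
  i=1: ✗ (fails at j=2)
  i=2: ✗ (fails at j=5)
  i=3: ✗ (fails at j=5)
  i=4: ✗ (fails at j=5)
  i=5: ✗ (fails at j=6)
  i=6: ✓ (all of [7,10])
  i=7: ✓ (all of [8,11])
  i=8: ✓ (all of [9,12])
Positions where it holds: {6, 7, 8} → 3.

3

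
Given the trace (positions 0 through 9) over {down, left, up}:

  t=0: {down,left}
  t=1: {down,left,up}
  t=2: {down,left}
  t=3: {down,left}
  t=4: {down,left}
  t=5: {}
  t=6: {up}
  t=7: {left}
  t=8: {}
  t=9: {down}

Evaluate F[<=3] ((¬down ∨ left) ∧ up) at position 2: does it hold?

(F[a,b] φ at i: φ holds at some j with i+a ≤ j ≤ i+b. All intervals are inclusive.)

No

Check ((¬down ∨ left) ∧ up) at each j in [2,5]:
  j=2: false
  j=3: false
  j=4: false
  j=5: false
No position in the window satisfies it → formula fails.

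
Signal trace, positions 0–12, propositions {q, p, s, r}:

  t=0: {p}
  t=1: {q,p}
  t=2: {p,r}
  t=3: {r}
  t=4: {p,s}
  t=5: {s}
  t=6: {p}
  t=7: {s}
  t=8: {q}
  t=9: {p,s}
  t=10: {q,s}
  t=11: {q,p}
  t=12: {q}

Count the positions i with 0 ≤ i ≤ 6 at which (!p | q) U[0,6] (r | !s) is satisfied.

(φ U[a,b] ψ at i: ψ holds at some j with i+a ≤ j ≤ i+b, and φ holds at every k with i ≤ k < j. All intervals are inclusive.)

Evaluate at each i in [0,6]:
  i=0: ✓ (rhs at j=0)
  i=1: ✓ (rhs at j=1)
  i=2: ✓ (rhs at j=2)
  i=3: ✓ (rhs at j=3)
  i=4: ✗ (lhs fails at k=4 before rhs at j=6)
  i=5: ✓ (rhs at j=6; lhs holds on [5,5])
  i=6: ✓ (rhs at j=6)
Positions where it holds: {0, 1, 2, 3, 5, 6} → 6.

6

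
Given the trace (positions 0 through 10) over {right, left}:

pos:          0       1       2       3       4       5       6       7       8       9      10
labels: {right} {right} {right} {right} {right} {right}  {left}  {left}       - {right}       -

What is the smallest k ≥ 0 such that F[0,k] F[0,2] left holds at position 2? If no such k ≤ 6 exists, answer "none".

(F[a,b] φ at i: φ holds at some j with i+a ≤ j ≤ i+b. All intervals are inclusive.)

Scan j = 2,3,… for F[0,2] left:
  j=2: fails
  j=3: fails
  j=4: holds
First hit at j=4, so smallest k = 4-2 = 2.

2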